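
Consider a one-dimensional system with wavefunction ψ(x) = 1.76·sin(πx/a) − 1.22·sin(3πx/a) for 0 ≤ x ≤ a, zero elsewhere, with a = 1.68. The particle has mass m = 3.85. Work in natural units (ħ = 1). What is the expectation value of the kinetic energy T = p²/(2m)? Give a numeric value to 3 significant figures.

1.63

T = −(ħ²/2m) d²/dx², so ⟨T⟩ = −(ħ²/2m) ∫ ψ*·ψ'' dx / ∫|ψ|² dx; with m = 3.85.
d²/dx² sin(jπx/a) = −(jπ/a)²·sin(jπx/a); on 0 ≤ x ≤ a, ∫sin²(jπx/a) dx = a/2 and ∫sin(jπx/a)·sin(lπx/a) dx = 0 for j ≠ l, so only diagonal terms survive in ∫|ψ|² and ∫ψ·ψ″; ∫ψ·ψ′ dx = [ψ²/2] between the walls = 0.
State is unnormalized: ∫|ψ|² dx = 3.8522, and ∫ψ*·(−ħ²/2m · ψ'') dx = 6.2918, so ⟨T⟩ = 6.2918 / 3.8522.
⟨T⟩ = 1.6333.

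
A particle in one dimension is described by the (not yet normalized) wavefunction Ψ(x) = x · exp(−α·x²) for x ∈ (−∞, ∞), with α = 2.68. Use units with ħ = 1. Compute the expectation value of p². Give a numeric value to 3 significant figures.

8.04

p² Ψ = −ħ² d²Ψ/dx²; ⟨p²⟩ = −ħ² ∫ Ψ*·Ψ'' dx / ∫|Ψ|² dx.
Expand each integrand as polynomial × e^(−2αx²) and use ∫x^(2j)·e^(−2αx²) dx = (2j−1)!!/(4α)^j · √(π/(2α)), odd powers → 0; here √(π/(2α)) = 0.76558. Differentiate with the product rule, d/dx e^(−αx²) = −2αx·e^(−αx²).
State is unnormalized: ∫|Ψ|² dx = 0.071416, and ∫Ψ*·(−ħ² Ψ'') dx = 0.57419, so ⟨p²⟩ = 0.57419 / 0.071416.
⟨p²⟩ = 8.0400.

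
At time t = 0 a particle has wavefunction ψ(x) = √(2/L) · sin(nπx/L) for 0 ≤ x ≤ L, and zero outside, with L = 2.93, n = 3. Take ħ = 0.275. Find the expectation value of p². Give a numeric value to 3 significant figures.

p² ψ = −ħ² d²ψ/dx²; ⟨p²⟩ = −ħ² ∫ ψ*·ψ'' dx.
d/dx sin(nπx/L) = (nπ/L)·cos(nπx/L) and d²/dx² sin(nπx/L) = −(nπ/L)²·sin(nπx/L); on 0 ≤ x ≤ L, ∫sin²(nπx/L) dx = L/2 and ∫sin(nπx/L)·cos(nπx/L) dx = 0.
⟨p²⟩ = 0.78248.

0.782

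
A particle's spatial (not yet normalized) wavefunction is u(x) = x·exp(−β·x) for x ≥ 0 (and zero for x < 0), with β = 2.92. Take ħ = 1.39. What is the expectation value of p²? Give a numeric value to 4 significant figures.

16.47

p² u = −ħ² d²u/dx²; ⟨p²⟩ = −ħ² ∫ u*·u'' dx / ∫|u|² dx.
Differentiate x·exp(−β·x) with the product rule; every integrand then reduces to terms xʲ·e^(−2βx) on [0, ∞), with ∫₀^∞ xʲ·e^(−2βx) dx = j!/(2β)^(j+1).
State is unnormalized: ∫|u|² dx = 0.010041, and ∫u*·(−ħ² u'') dx = 0.16542, so ⟨p²⟩ = 0.16542 / 0.010041.
⟨p²⟩ = 16.474.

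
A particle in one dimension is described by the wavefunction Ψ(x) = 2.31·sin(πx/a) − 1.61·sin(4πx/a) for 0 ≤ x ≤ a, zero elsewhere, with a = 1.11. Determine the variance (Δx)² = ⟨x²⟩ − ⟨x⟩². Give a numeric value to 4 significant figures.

0.05916

Compute ⟨x⟩ and ⟨x²⟩ separately, then (Δx)² = ⟨x²⟩ − ⟨x⟩².
On 0 ≤ x ≤ a (j ≠ l): ∫sin²(jπx/a) dx = a/2, ∫sin(jπx/a)·sin(lπx/a) dx = 0; diagonal moments ∫x·sin²(jπx/a) dx = a²/4, ∫x²·sin²(jπx/a) dx = a³·(1/6 − 1/(4j²π²)); cross terms ∫x·sin(jπx/a)·sin(lπx/a) dx = 0 for j + l even and −4jla²/(π²(j² − l²)²) for j + l odd, ∫x²·sin(jπx/a)·sin(lπx/a) dx = (−1)^(j+l)·4jla³/(π²(j² − l²)²); higher powers the same way via product-to-sum and parts.
Normalization: ∫|Ψ|² dx = 4.4002.
⟨x⟩ = 0.57001 and ⟨x²⟩ = 0.38407.
(Δx)² = 0.38407 − (0.57001)² = 0.059163.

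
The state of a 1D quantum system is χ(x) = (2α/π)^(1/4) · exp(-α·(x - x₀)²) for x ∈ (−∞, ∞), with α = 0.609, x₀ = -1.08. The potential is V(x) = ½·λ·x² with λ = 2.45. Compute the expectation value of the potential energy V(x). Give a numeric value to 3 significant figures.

⟨V⟩ = ∫ V(x)·|χ|² dx.
Gaussian moments (u = x − x₀): ∫u^(2j)·e^(−2αu²) du = (2j−1)!!/(4α)^j · √(π/(2α)), odd powers integrate to 0; here √(π/(2α)) = 1.6060.
⟨V⟩ = 1.9317.

1.93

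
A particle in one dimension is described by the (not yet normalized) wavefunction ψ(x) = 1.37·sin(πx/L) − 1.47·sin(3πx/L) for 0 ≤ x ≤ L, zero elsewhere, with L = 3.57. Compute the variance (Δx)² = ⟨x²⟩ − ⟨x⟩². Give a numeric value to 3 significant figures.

Compute ⟨x⟩ and ⟨x²⟩ separately, then (Δx)² = ⟨x²⟩ − ⟨x⟩².
On 0 ≤ x ≤ L (j ≠ l): ∫sin²(jπx/L) dx = L/2, ∫sin(jπx/L)·sin(lπx/L) dx = 0; diagonal moments ∫x·sin²(jπx/L) dx = L²/4, ∫x²·sin²(jπx/L) dx = L³·(1/6 − 1/(4j²π²)); cross terms ∫x·sin(jπx/L)·sin(lπx/L) dx = 0 for j + l even and −4jlL²/(π²(j² − l²)²) for j + l odd, ∫x²·sin(jπx/L)·sin(lπx/L) dx = (−1)^(j+l)·4jlL³/(π²(j² − l²)²); higher powers the same way via product-to-sum and parts.
Normalization: ∫|ψ|² dx = 7.2075.
⟨x⟩ = 1.7850 and ⟨x²⟩ = 3.4267.
(Δx)² = 3.4267 − (1.7850)² = 0.24051.

0.241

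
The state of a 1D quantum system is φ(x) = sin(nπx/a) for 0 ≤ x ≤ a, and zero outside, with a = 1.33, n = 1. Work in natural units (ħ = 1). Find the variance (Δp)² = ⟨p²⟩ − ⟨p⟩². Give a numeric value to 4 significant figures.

Compute ⟨p⟩ and ⟨p²⟩ separately; (Δp)² = ⟨p²⟩ − ⟨p⟩².
d/dx sin(nπx/a) = (nπ/a)·cos(nπx/a) and d²/dx² sin(nπx/a) = −(nπ/a)²·sin(nπx/a); on 0 ≤ x ≤ a, ∫sin²(nπx/a) dx = a/2 and ∫sin(nπx/a)·cos(nπx/a) dx = 0.
Normalization: ∫|φ|² dx = 0.66500.
⟨p⟩ = 0.0000 and ⟨p²⟩ = 5.5795.
(Δp)² = 5.5795 − (0.0000)² = 5.5795.

5.580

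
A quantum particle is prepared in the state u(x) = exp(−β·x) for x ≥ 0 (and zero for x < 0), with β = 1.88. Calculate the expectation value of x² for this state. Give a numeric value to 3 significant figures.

⟨x²⟩ = ∫ x²·|u|² dx / ∫|u|² dx (integrals over the domain).
Every integrand reduces to terms xʲ·e^(−2βx) on [0, ∞); use ∫₀^∞ xʲ·e^(−2βx) dx = j!/(2β)^(j+1).
State is unnormalized: ∫|u|² dx = 0.26596, and ∫u*·x²·u dx = 0.037624, so ⟨x²⟩ = 0.037624 / 0.26596.
⟨x²⟩ = 0.14147.

0.141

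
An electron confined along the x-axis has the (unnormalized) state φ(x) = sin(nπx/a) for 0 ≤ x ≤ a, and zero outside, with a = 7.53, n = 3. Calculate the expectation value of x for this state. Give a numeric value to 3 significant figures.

3.77

⟨x⟩ = ∫ x·|φ|² dx / ∫|φ|² dx (integrals over the domain).
With sin²θ = (1 − cos2θ)/2 on 0 ≤ x ≤ a: ∫sin²(nπx/a) dx = a/2, ∫x·sin²(nπx/a) dx = a²/4, ∫x²·sin²(nπx/a) dx = a³·(1/6 − 1/(4n²π²)); higher powers xᵏ the same way, integrating xᵏ·cos(2nπx/a) by parts.
State is unnormalized: ∫|φ|² dx = 3.7650, and ∫φ*·x·φ dx = 14.175, so ⟨x⟩ = 14.175 / 3.7650.
⟨x⟩ = 3.7650.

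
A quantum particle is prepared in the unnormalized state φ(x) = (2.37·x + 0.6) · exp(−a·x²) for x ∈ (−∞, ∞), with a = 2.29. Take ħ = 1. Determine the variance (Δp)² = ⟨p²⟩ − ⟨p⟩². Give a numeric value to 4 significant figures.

Compute ⟨p⟩ and ⟨p²⟩ separately; (Δp)² = ⟨p²⟩ − ⟨p⟩².
Expand each integrand as polynomial × e^(−2ax²) and use ∫x^(2j)·e^(−2ax²) dx = (2j−1)!!/(4a)^j · √(π/(2a)), odd powers → 0; here √(π/(2a)) = 0.82821. Differentiate with the product rule, d/dx e^(−ax²) = −2ax·e^(−ax²).
Normalization: ∫|φ|² dx = 0.80602.
⟨p⟩ = 0.0000 and ⟨p²⟩ = 5.1758.
(Δp)² = 5.1758 − (0.0000)² = 5.1758.

5.176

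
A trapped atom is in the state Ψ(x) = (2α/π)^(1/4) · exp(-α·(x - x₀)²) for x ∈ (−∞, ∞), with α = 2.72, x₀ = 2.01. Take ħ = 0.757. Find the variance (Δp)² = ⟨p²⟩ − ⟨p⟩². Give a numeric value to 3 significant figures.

1.56

Compute ⟨p⟩ and ⟨p²⟩ separately; (Δp)² = ⟨p²⟩ − ⟨p⟩².
Gaussian moments (u = x − x₀): ∫u^(2j)·e^(−2αu²) du = (2j−1)!!/(4α)^j · √(π/(2α)), odd powers integrate to 0; here √(π/(2α)) = 0.75993. Derivatives: d/dx e^(−αu²) = −2αu·e^(−αu²), d²/dx² e^(−αu²) = (4α²u² − 2α)·e^(−αu²).
⟨p⟩ = 0.0000 and ⟨p²⟩ = 1.5587.
(Δp)² = 1.5587 − (0.0000)² = 1.5587.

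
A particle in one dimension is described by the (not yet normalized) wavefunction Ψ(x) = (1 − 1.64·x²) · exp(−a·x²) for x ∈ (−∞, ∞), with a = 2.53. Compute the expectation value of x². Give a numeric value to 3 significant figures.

⟨x²⟩ = ∫ x²·|Ψ|² dx / ∫|Ψ|² dx (integrals over the domain).
Expand each integrand as polynomial × e^(−2ax²) and use ∫x^(2j)·e^(−2ax²) dx = (2j−1)!!/(4a)^j · √(π/(2a)), odd powers → 0; here √(π/(2a)) = 0.78795.
State is unnormalized: ∫|Ψ|² dx = 0.59465, and ∫Ψ*·x²·Ψ dx = 0.032826, so ⟨x²⟩ = 0.032826 / 0.59465.
⟨x²⟩ = 0.055202.

0.0552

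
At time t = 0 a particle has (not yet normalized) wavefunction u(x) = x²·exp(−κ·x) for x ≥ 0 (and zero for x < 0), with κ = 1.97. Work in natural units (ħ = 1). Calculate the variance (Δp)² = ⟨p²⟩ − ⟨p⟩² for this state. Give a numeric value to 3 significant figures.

Compute ⟨p⟩ and ⟨p²⟩ separately; (Δp)² = ⟨p²⟩ − ⟨p⟩².
Differentiate x²·exp(−κ·x) with the product rule; every integrand then reduces to terms xʲ·e^(−2κx) on [0, ∞), with ∫₀^∞ xʲ·e^(−2κx) dx = j!/(2κ)^(j+1).
Normalization: ∫|u|² dx = 0.025277.
⟨p⟩ = 0.0000 and ⟨p²⟩ = 1.2936.
(Δp)² = 1.2936 − (0.0000)² = 1.2936.

1.29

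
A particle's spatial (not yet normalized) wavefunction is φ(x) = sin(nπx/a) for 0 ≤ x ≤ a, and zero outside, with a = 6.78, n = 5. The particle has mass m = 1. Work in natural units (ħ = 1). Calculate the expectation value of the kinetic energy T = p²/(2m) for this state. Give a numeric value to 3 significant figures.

2.68

T = −(ħ²/2m) d²/dx², so ⟨T⟩ = −(ħ²/2m) ∫ φ*·φ'' dx / ∫|φ|² dx; with m = 1.
d/dx sin(nπx/a) = (nπ/a)·cos(nπx/a) and d²/dx² sin(nπx/a) = −(nπ/a)²·sin(nπx/a); on 0 ≤ x ≤ a, ∫sin²(nπx/a) dx = a/2 and ∫sin(nπx/a)·cos(nπx/a) dx = 0.
State is unnormalized: ∫|φ|² dx = 3.3900, and ∫φ*·(−ħ²/2m · φ'') dx = 9.0981, so ⟨T⟩ = 9.0981 / 3.3900.
⟨T⟩ = 2.6838.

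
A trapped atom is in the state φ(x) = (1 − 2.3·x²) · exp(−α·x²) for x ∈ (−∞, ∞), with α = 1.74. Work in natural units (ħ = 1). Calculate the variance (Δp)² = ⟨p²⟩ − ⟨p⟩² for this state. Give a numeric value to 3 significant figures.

6.33

Compute ⟨p⟩ and ⟨p²⟩ separately; (Δp)² = ⟨p²⟩ − ⟨p⟩².
Expand each integrand as polynomial × e^(−2αx²) and use ∫x^(2j)·e^(−2αx²) dx = (2j−1)!!/(4α)^j · √(π/(2α)), odd powers → 0; here √(π/(2α)) = 0.95013. Differentiate with the product rule, d/dx e^(−αx²) = −2αx·e^(−αx²).
Normalization: ∫|φ|² dx = 0.63345.
⟨p⟩ = 0.0000 and ⟨p²⟩ = 6.3299.
(Δp)² = 6.3299 − (0.0000)² = 6.3299.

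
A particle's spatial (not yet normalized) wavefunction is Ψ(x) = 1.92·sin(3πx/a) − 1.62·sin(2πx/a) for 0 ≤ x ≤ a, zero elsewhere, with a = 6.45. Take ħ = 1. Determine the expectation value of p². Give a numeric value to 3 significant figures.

1.64

p² Ψ = −ħ² d²Ψ/dx²; ⟨p²⟩ = −ħ² ∫ Ψ*·Ψ'' dx / ∫|Ψ|² dx.
d²/dx² sin(jπx/a) = −(jπ/a)²·sin(jπx/a); on 0 ≤ x ≤ a, ∫sin²(jπx/a) dx = a/2 and ∫sin(jπx/a)·sin(lπx/a) dx = 0 for j ≠ l, so only diagonal terms survive in ∫|Ψ|² and ∫Ψ·Ψ″; ∫Ψ·Ψ′ dx = [Ψ²/2] between the walls = 0.
State is unnormalized: ∫|Ψ|² dx = 20.352, and ∫Ψ*·(−ħ² Ψ'') dx = 33.415, so ⟨p²⟩ = 33.415 / 20.352.
⟨p²⟩ = 1.6418.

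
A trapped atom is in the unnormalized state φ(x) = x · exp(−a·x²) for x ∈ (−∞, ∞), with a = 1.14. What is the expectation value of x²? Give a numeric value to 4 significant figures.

⟨x²⟩ = ∫ x²·|φ|² dx / ∫|φ|² dx (integrals over the domain).
Expand each integrand as polynomial × e^(−2ax²) and use ∫x^(2j)·e^(−2ax²) dx = (2j−1)!!/(4a)^j · √(π/(2a)), odd powers → 0; here √(π/(2a)) = 1.1738.
State is unnormalized: ∫|φ|² dx = 0.25742, and ∫φ*·x²·φ dx = 0.16936, so ⟨x²⟩ = 0.16936 / 0.25742.
⟨x²⟩ = 0.65789.

0.6579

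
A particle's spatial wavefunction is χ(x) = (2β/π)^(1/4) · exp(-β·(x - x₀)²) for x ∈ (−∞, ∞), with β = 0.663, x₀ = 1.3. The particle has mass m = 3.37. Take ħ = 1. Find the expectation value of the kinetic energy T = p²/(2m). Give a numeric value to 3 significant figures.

T = −(ħ²/2m) d²/dx², so ⟨T⟩ = −(ħ²/2m) ∫ χ*·χ'' dx; with m = 3.37.
Gaussian moments (u = x − x₀): ∫u^(2j)·e^(−2βu²) du = (2j−1)!!/(4β)^j · √(π/(2β)), odd powers integrate to 0; here √(π/(2β)) = 1.5392. Derivatives: d/dx e^(−βu²) = −2βu·e^(−βu²), d²/dx² e^(−βu²) = (4β²u² − 2β)·e^(−βu²).
⟨T⟩ = 0.098368.

0.0984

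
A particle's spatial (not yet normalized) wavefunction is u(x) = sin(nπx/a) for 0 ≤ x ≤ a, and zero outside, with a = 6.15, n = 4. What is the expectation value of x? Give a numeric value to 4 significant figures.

3.075

⟨x⟩ = ∫ x·|u|² dx / ∫|u|² dx (integrals over the domain).
With sin²θ = (1 − cos2θ)/2 on 0 ≤ x ≤ a: ∫sin²(nπx/a) dx = a/2, ∫x·sin²(nπx/a) dx = a²/4, ∫x²·sin²(nπx/a) dx = a³·(1/6 − 1/(4n²π²)); higher powers xᵏ the same way, integrating xᵏ·cos(2nπx/a) by parts.
State is unnormalized: ∫|u|² dx = 3.0750, and ∫u*·x·u dx = 9.4556, so ⟨x⟩ = 9.4556 / 3.0750.
⟨x⟩ = 3.0750.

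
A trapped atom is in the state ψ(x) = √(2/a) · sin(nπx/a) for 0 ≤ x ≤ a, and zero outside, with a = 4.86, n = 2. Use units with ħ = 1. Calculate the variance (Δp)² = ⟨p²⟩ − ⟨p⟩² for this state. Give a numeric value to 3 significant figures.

Compute ⟨p⟩ and ⟨p²⟩ separately; (Δp)² = ⟨p²⟩ − ⟨p⟩².
d/dx sin(nπx/a) = (nπ/a)·cos(nπx/a) and d²/dx² sin(nπx/a) = −(nπ/a)²·sin(nπx/a); on 0 ≤ x ≤ a, ∫sin²(nπx/a) dx = a/2 and ∫sin(nπx/a)·cos(nπx/a) dx = 0.
⟨p⟩ = 0.0000 and ⟨p²⟩ = 1.6714.
(Δp)² = 1.6714 − (0.0000)² = 1.6714.

1.67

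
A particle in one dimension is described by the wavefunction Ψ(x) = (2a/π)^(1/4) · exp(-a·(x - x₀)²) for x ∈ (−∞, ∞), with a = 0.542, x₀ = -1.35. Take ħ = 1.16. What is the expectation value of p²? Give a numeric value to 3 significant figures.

0.729

p² Ψ = −ħ² d²Ψ/dx²; ⟨p²⟩ = −ħ² ∫ Ψ*·Ψ'' dx.
Gaussian moments (u = x − x₀): ∫u^(2j)·e^(−2au²) du = (2j−1)!!/(4a)^j · √(π/(2a)), odd powers integrate to 0; here √(π/(2a)) = 1.7024. Derivatives: d/dx e^(−au²) = −2au·e^(−au²), d²/dx² e^(−au²) = (4a²u² − 2a)·e^(−au²).
⟨p²⟩ = 0.72932.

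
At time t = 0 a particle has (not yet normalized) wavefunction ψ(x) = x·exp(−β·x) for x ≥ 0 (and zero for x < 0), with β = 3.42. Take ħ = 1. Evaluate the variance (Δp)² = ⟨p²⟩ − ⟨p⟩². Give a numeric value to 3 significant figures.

11.7

Compute ⟨p⟩ and ⟨p²⟩ separately; (Δp)² = ⟨p²⟩ − ⟨p⟩².
Differentiate x·exp(−β·x) with the product rule; every integrand then reduces to terms xʲ·e^(−2βx) on [0, ∞), with ∫₀^∞ xʲ·e^(−2βx) dx = j!/(2β)^(j+1).
Normalization: ∫|ψ|² dx = 0.0062497.
⟨p⟩ = 0.0000 and ⟨p²⟩ = 11.696.
(Δp)² = 11.696 − (0.0000)² = 11.696.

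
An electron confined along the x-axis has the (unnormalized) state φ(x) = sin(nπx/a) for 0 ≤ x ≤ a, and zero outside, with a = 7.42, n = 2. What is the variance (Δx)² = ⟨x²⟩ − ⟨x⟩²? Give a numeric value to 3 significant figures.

3.89

Compute ⟨x⟩ and ⟨x²⟩ separately, then (Δx)² = ⟨x²⟩ − ⟨x⟩².
With sin²θ = (1 − cos2θ)/2 on 0 ≤ x ≤ a: ∫sin²(nπx/a) dx = a/2, ∫x·sin²(nπx/a) dx = a²/4, ∫x²·sin²(nπx/a) dx = a³·(1/6 − 1/(4n²π²)); higher powers xᵏ the same way, integrating xᵏ·cos(2nπx/a) by parts.
Normalization: ∫|φ|² dx = 3.7100.
⟨x⟩ = 3.7100 and ⟨x²⟩ = 17.655.
(Δx)² = 17.655 − (3.7100)² = 3.8907.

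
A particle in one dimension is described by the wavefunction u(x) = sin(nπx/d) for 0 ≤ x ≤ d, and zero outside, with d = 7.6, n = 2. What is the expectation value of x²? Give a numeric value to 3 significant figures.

18.5

⟨x²⟩ = ∫ x²·|u|² dx / ∫|u|² dx (integrals over the domain).
With sin²θ = (1 − cos2θ)/2 on 0 ≤ x ≤ d: ∫sin²(nπx/d) dx = d/2, ∫x·sin²(nπx/d) dx = d²/4, ∫x²·sin²(nπx/d) dx = d³·(1/6 − 1/(4n²π²)); higher powers xᵏ the same way, integrating xᵏ·cos(2nπx/d) by parts.
State is unnormalized: ∫|u|² dx = 3.8000, and ∫u*·x²·u dx = 70.383, so ⟨x²⟩ = 70.383 / 3.8000.
⟨x²⟩ = 18.522.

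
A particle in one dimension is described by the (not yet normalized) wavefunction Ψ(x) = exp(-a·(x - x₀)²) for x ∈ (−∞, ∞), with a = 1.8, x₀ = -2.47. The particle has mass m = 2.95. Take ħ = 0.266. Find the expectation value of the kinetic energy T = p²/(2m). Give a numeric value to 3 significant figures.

0.0216

T = −(ħ²/2m) d²/dx², so ⟨T⟩ = −(ħ²/2m) ∫ Ψ*·Ψ'' dx / ∫|Ψ|² dx; with m = 2.95.
Gaussian moments (u = x − x₀): ∫u^(2j)·e^(−2au²) du = (2j−1)!!/(4a)^j · √(π/(2a)), odd powers integrate to 0; here √(π/(2a)) = 0.93417. Derivatives: d/dx e^(−au²) = −2au·e^(−au²), d²/dx² e^(−au²) = (4a²u² − 2a)·e^(−au²).
State is unnormalized: ∫|Ψ|² dx = 0.93417, and ∫Ψ*·(−ħ²/2m · Ψ'') dx = 0.020165, so ⟨T⟩ = 0.020165 / 0.93417.
⟨T⟩ = 0.021587.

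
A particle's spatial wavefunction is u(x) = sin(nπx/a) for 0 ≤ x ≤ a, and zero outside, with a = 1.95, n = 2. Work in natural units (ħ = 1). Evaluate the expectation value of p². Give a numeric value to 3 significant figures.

10.4

p² u = −ħ² d²u/dx²; ⟨p²⟩ = −ħ² ∫ u*·u'' dx / ∫|u|² dx.
d/dx sin(nπx/a) = (nπ/a)·cos(nπx/a) and d²/dx² sin(nπx/a) = −(nπ/a)²·sin(nπx/a); on 0 ≤ x ≤ a, ∫sin²(nπx/a) dx = a/2 and ∫sin(nπx/a)·cos(nπx/a) dx = 0.
State is unnormalized: ∫|u|² dx = 0.97500, and ∫u*·(−ħ² u'') dx = 10.123, so ⟨p²⟩ = 10.123 / 0.97500.
⟨p²⟩ = 10.382.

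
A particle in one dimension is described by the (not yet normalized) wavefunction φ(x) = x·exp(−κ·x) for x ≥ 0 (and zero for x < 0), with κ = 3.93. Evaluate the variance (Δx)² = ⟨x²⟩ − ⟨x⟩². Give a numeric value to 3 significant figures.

Compute ⟨x⟩ and ⟨x²⟩ separately, then (Δx)² = ⟨x²⟩ − ⟨x⟩².
Every integrand reduces to terms xʲ·e^(−2κx) on [0, ∞); use ∫₀^∞ xʲ·e^(−2κx) dx = j!/(2κ)^(j+1).
Normalization: ∫|φ|² dx = 0.0041187.
⟨x⟩ = 0.38168 and ⟨x²⟩ = 0.19424.
(Δx)² = 0.19424 − (0.38168)² = 0.048560.

0.0486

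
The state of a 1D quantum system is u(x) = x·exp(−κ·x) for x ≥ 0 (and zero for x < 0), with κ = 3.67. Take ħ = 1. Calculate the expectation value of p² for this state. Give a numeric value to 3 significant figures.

p² u = −ħ² d²u/dx²; ⟨p²⟩ = −ħ² ∫ u*·u'' dx / ∫|u|² dx.
Differentiate x·exp(−κ·x) with the product rule; every integrand then reduces to terms xʲ·e^(−2κx) on [0, ∞), with ∫₀^∞ xʲ·e^(−2κx) dx = j!/(2κ)^(j+1).
State is unnormalized: ∫|u|² dx = 0.0050576, and ∫u*·(−ħ² u'') dx = 0.068120, so ⟨p²⟩ = 0.068120 / 0.0050576.
⟨p²⟩ = 13.469.

13.5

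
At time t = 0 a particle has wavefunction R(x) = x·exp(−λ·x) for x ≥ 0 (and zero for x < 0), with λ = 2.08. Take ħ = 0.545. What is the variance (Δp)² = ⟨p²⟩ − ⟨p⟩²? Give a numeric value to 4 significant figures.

1.285

Compute ⟨p⟩ and ⟨p²⟩ separately; (Δp)² = ⟨p²⟩ − ⟨p⟩².
Differentiate x·exp(−λ·x) with the product rule; every integrand then reduces to terms xʲ·e^(−2λx) on [0, ∞), with ∫₀^∞ xʲ·e^(−2λx) dx = j!/(2λ)^(j+1).
Normalization: ∫|R|² dx = 0.027781.
⟨p⟩ = 0.0000 and ⟨p²⟩ = 1.2850.
(Δp)² = 1.2850 − (0.0000)² = 1.2850.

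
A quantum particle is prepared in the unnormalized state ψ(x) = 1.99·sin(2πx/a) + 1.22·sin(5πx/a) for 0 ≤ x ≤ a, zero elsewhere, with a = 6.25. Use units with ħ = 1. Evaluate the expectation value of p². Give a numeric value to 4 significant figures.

2.460

p² ψ = −ħ² d²ψ/dx²; ⟨p²⟩ = −ħ² ∫ ψ*·ψ'' dx / ∫|ψ|² dx.
d²/dx² sin(jπx/a) = −(jπ/a)²·sin(jπx/a); on 0 ≤ x ≤ a, ∫sin²(jπx/a) dx = a/2 and ∫sin(jπx/a)·sin(lπx/a) dx = 0 for j ≠ l, so only diagonal terms survive in ∫|ψ|² and ∫ψ·ψ″; ∫ψ·ψ′ dx = [ψ²/2] between the walls = 0.
State is unnormalized: ∫|ψ|² dx = 17.027, and ∫ψ*·(−ħ² ψ'') dx = 41.887, so ⟨p²⟩ = 41.887 / 17.027.
⟨p²⟩ = 2.4601.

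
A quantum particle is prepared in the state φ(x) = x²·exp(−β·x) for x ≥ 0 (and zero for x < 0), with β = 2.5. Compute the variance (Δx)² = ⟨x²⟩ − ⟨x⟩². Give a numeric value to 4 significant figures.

Compute ⟨x⟩ and ⟨x²⟩ separately, then (Δx)² = ⟨x²⟩ − ⟨x⟩².
Every integrand reduces to terms xʲ·e^(−2βx) on [0, ∞); use ∫₀^∞ xʲ·e^(−2βx) dx = j!/(2β)^(j+1).
Normalization: ∫|φ|² dx = 0.0076800.
⟨x⟩ = 1.0000 and ⟨x²⟩ = 1.2000.
(Δx)² = 1.2000 − (1.0000)² = 0.20000.

0.2000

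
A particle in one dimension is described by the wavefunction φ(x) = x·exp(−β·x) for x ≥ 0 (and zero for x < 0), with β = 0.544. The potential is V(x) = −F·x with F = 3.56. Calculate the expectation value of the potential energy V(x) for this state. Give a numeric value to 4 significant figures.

⟨V⟩ = ∫ V(x)·|φ|² dx / ∫|φ|² dx.
Every integrand reduces to terms xʲ·e^(−2βx) on [0, ∞); use ∫₀^∞ xʲ·e^(−2βx) dx = j!/(2β)^(j+1).
State is unnormalized: ∫|φ|² dx = 1.5529, and ∫φ*·V(x)·φ dx = -15.244, so ⟨V⟩ = -15.244 / 1.5529.
⟨V⟩ = -9.8162.

-9.816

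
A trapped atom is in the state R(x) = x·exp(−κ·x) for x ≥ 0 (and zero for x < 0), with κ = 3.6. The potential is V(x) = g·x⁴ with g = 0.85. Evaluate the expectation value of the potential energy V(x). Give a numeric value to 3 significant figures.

0.114

⟨V⟩ = ∫ V(x)·|R|² dx / ∫|R|² dx.
Every integrand reduces to terms xʲ·e^(−2κx) on [0, ∞); use ∫₀^∞ xʲ·e^(−2κx) dx = j!/(2κ)^(j+1).
State is unnormalized: ∫|R|² dx = 0.0053584, and ∫R*·V(x)·R dx = 0.00061013, so ⟨V⟩ = 0.00061013 / 0.0053584.
⟨V⟩ = 0.11387.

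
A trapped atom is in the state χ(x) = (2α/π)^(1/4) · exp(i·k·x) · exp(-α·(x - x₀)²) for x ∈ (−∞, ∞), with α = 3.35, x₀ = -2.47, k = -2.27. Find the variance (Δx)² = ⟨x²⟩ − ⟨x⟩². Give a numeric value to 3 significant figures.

0.0746

Compute ⟨x⟩ and ⟨x²⟩ separately, then (Δx)² = ⟨x²⟩ − ⟨x⟩².
Gaussian moments (u = x − x₀): ∫u^(2j)·e^(−2αu²) du = (2j−1)!!/(4α)^j · √(π/(2α)), odd powers integrate to 0; here √(π/(2α)) = 0.68476.
⟨x⟩ = -2.4700 and ⟨x²⟩ = 6.1755.
(Δx)² = 6.1755 − (-2.4700)² = 0.074627.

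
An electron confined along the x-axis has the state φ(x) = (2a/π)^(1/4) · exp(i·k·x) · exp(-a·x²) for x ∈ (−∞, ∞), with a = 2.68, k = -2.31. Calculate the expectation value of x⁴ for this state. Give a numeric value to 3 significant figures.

⟨x⁴⟩ = ∫ x⁴·|φ|² dx (integrals over the domain).
Gaussian moments: ∫x^(2j)·e^(−2ax²) dx = (2j−1)!!/(4a)^j · √(π/(2a)), odd powers integrate to 0; here √(π/(2a)) = 0.76558.
⟨x⁴⟩ = 0.026105.

0.0261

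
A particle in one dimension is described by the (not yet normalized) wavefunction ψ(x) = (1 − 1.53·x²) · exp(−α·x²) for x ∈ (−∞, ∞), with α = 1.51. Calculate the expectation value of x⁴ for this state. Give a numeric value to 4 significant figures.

⟨x⁴⟩ = ∫ x⁴·|ψ|² dx / ∫|ψ|² dx (integrals over the domain).
Expand each integrand as polynomial × e^(−2αx²) and use ∫x^(2j)·e^(−2αx²) dx = (2j−1)!!/(4α)^j · √(π/(2α)), odd powers → 0; here √(π/(2α)) = 1.0199.
State is unnormalized: ∫|ψ|² dx = 0.69955, and ∫ψ*·x⁴·ψ dx = 0.059777, so ⟨x⁴⟩ = 0.059777 / 0.69955.
⟨x⁴⟩ = 0.085451.

0.08545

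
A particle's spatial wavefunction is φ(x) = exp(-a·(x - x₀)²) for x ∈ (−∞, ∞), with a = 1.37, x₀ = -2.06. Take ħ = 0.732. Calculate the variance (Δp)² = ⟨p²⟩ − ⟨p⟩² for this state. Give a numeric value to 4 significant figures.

0.7341

Compute ⟨p⟩ and ⟨p²⟩ separately; (Δp)² = ⟨p²⟩ − ⟨p⟩².
Gaussian moments (u = x − x₀): ∫u^(2j)·e^(−2au²) du = (2j−1)!!/(4a)^j · √(π/(2a)), odd powers integrate to 0; here √(π/(2a)) = 1.0708. Derivatives: d/dx e^(−au²) = −2au·e^(−au²), d²/dx² e^(−au²) = (4a²u² − 2a)·e^(−au²).
Normalization: ∫|φ|² dx = 1.0708.
⟨p⟩ = 0.0000 and ⟨p²⟩ = 0.73408.
(Δp)² = 0.73408 − (0.0000)² = 0.73408.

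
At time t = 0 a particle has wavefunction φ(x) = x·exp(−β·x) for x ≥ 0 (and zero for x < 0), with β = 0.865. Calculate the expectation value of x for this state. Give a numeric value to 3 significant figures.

⟨x⟩ = ∫ x·|φ|² dx / ∫|φ|² dx (integrals over the domain).
Every integrand reduces to terms xʲ·e^(−2βx) on [0, ∞); use ∫₀^∞ xʲ·e^(−2βx) dx = j!/(2β)^(j+1).
State is unnormalized: ∫|φ|² dx = 0.38627, and ∫φ*·x·φ dx = 0.66983, so ⟨x⟩ = 0.66983 / 0.38627.
⟨x⟩ = 1.7341.

1.73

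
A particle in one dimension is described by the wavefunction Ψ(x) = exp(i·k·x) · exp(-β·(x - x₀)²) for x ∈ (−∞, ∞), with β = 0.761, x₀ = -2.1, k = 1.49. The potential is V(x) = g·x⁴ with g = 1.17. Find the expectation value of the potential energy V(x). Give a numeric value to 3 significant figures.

⟨V⟩ = ∫ V(x)·|Ψ|² dx / ∫|Ψ|² dx.
Gaussian moments (u = x − x₀): ∫u^(2j)·e^(−2βu²) du = (2j−1)!!/(4β)^j · √(π/(2β)), odd powers integrate to 0; here √(π/(2β)) = 1.4367.
State is unnormalized: ∫|Ψ|² dx = 1.4367, and ∫Ψ*·V(x)·Ψ dx = 47.847, so ⟨V⟩ = 47.847 / 1.4367.
⟨V⟩ = 33.303.

33.3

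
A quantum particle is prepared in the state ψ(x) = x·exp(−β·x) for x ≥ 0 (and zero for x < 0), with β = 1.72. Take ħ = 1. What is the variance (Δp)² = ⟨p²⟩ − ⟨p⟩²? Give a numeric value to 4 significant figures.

Compute ⟨p⟩ and ⟨p²⟩ separately; (Δp)² = ⟨p²⟩ − ⟨p⟩².
Differentiate x·exp(−β·x) with the product rule; every integrand then reduces to terms xʲ·e^(−2βx) on [0, ∞), with ∫₀^∞ xʲ·e^(−2βx) dx = j!/(2β)^(j+1).
Normalization: ∫|ψ|² dx = 0.049131.
⟨p⟩ = 0.0000 and ⟨p²⟩ = 2.9584.
(Δp)² = 2.9584 − (0.0000)² = 2.9584.

2.958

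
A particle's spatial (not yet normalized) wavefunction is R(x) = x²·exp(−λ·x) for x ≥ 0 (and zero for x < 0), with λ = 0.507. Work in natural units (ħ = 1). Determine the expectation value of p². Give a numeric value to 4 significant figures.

p² R = −ħ² d²R/dx²; ⟨p²⟩ = −ħ² ∫ R*·R'' dx / ∫|R|² dx.
Differentiate x²·exp(−λ·x) with the product rule; every integrand then reduces to terms xʲ·e^(−2λx) on [0, ∞), with ∫₀^∞ xʲ·e^(−2λx) dx = j!/(2λ)^(j+1).
State is unnormalized: ∫|R|² dx = 22.388, and ∫R*·(−ħ² R'') dx = 1.9183, so ⟨p²⟩ = 1.9183 / 22.388.
⟨p²⟩ = 0.085683.

0.08568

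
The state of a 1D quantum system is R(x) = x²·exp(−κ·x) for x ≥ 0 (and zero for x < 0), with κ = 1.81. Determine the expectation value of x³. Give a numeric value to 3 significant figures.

4.43

⟨x³⟩ = ∫ x³·|R|² dx / ∫|R|² dx (integrals over the domain).
Every integrand reduces to terms xʲ·e^(−2κx) on [0, ∞); use ∫₀^∞ xʲ·e^(−2κx) dx = j!/(2κ)^(j+1).
State is unnormalized: ∫|R|² dx = 0.038607, and ∫R*·x³·R dx = 0.17091, so ⟨x³⟩ = 0.17091 / 0.038607.
⟨x³⟩ = 4.4268.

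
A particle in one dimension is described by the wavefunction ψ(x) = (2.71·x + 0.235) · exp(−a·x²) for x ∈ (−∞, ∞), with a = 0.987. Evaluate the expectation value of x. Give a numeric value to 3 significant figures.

⟨x⟩ = ∫ x·|ψ|² dx / ∫|ψ|² dx (integrals over the domain).
Expand each integrand as polynomial × e^(−2ax²) and use ∫x^(2j)·e^(−2ax²) dx = (2j−1)!!/(4a)^j · √(π/(2a)), odd powers → 0; here √(π/(2a)) = 1.2615.
State is unnormalized: ∫|ψ|² dx = 2.4164, and ∫ψ*·x·ψ dx = 0.40700, so ⟨x⟩ = 0.40700 / 2.4164.
⟨x⟩ = 0.16843.

0.168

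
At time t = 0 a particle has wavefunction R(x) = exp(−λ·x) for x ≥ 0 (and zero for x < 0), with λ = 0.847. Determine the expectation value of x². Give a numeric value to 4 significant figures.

0.6970

⟨x²⟩ = ∫ x²·|R|² dx / ∫|R|² dx (integrals over the domain).
Every integrand reduces to terms xʲ·e^(−2λx) on [0, ∞); use ∫₀^∞ xʲ·e^(−2λx) dx = j!/(2λ)^(j+1).
State is unnormalized: ∫|R|² dx = 0.59032, and ∫R*·x²·R dx = 0.41142, so ⟨x²⟩ = 0.41142 / 0.59032.
⟨x²⟩ = 0.69695.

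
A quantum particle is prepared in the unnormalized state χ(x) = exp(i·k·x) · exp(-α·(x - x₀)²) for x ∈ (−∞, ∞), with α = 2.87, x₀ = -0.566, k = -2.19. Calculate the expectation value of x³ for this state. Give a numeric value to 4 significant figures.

⟨x³⟩ = ∫ x³·|χ|² dx / ∫|χ|² dx (integrals over the domain).
Gaussian moments (u = x − x₀): ∫u^(2j)·e^(−2αu²) du = (2j−1)!!/(4α)^j · √(π/(2α)), odd powers integrate to 0; here √(π/(2α)) = 0.73981.
State is unnormalized: ∫|χ|² dx = 0.73981, and ∫χ*·x³·χ dx = -0.24357, so ⟨x³⟩ = -0.24357 / 0.73981.
⟨x³⟩ = -0.32923.

-0.3292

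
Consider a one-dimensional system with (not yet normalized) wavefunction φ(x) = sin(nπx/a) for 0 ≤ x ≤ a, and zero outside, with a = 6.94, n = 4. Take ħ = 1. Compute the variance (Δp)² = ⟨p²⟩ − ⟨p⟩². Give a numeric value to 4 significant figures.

Compute ⟨p⟩ and ⟨p²⟩ separately; (Δp)² = ⟨p²⟩ − ⟨p⟩².
d/dx sin(nπx/a) = (nπ/a)·cos(nπx/a) and d²/dx² sin(nπx/a) = −(nπ/a)²·sin(nπx/a); on 0 ≤ x ≤ a, ∫sin²(nπx/a) dx = a/2 and ∫sin(nπx/a)·cos(nπx/a) dx = 0.
Normalization: ∫|φ|² dx = 3.4700.
⟨p⟩ = 0.0000 and ⟨p²⟩ = 3.2787.
(Δp)² = 3.2787 − (0.0000)² = 3.2787.

3.279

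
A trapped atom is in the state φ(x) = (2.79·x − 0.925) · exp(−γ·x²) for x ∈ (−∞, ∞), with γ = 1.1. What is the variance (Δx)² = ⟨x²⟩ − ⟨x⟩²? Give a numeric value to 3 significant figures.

0.334

Compute ⟨x⟩ and ⟨x²⟩ separately, then (Δx)² = ⟨x²⟩ − ⟨x⟩².
Expand each integrand as polynomial × e^(−2γx²) and use ∫x^(2j)·e^(−2γx²) dx = (2j−1)!!/(4γ)^j · √(π/(2γ)), odd powers → 0; here √(π/(2γ)) = 1.1950.
Normalization: ∫|φ|² dx = 3.1365.
⟨x⟩ = -0.44693 and ⟨x²⟩ = 0.53364.
(Δx)² = 0.53364 − (-0.44693)² = 0.33390.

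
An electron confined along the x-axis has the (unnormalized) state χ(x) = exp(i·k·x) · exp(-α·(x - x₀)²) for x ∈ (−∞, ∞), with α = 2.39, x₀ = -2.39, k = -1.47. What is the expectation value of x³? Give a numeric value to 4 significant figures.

-14.40

⟨x³⟩ = ∫ x³·|χ|² dx / ∫|χ|² dx (integrals over the domain).
Gaussian moments (u = x − x₀): ∫u^(2j)·e^(−2αu²) du = (2j−1)!!/(4α)^j · √(π/(2α)), odd powers integrate to 0; here √(π/(2α)) = 0.81070.
State is unnormalized: ∫|χ|² dx = 0.81070, and ∫χ*·x³·χ dx = -11.676, so ⟨x³⟩ = -11.676 / 0.81070.
⟨x³⟩ = -14.402.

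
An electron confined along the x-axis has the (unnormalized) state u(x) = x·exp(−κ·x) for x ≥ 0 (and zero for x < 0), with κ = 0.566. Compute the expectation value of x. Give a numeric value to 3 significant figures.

2.65

⟨x⟩ = ∫ x·|u|² dx / ∫|u|² dx (integrals over the domain).
Every integrand reduces to terms xʲ·e^(−2κx) on [0, ∞); use ∫₀^∞ xʲ·e^(−2κx) dx = j!/(2κ)^(j+1).
State is unnormalized: ∫|u|² dx = 1.3788, and ∫u*·x·u dx = 3.6540, so ⟨x⟩ = 3.6540 / 1.3788.
⟨x⟩ = 2.6502.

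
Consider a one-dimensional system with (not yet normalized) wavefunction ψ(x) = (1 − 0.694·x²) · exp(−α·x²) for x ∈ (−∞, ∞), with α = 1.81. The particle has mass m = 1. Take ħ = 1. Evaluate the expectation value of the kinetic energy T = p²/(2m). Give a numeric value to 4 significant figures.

1.360

T = −(ħ²/2m) d²/dx², so ⟨T⟩ = −(ħ²/2m) ∫ ψ*·ψ'' dx / ∫|ψ|² dx; with m = 1.
Expand each integrand as polynomial × e^(−2αx²) and use ∫x^(2j)·e^(−2αx²) dx = (2j−1)!!/(4α)^j · √(π/(2α)), odd powers → 0; here √(π/(2α)) = 0.93158. Differentiate with the product rule, d/dx e^(−αx²) = −2αx·e^(−αx²).
State is unnormalized: ∫|ψ|² dx = 0.77866, and ∫ψ*·(−ħ²/2m · ψ'') dx = 1.0589, so ⟨T⟩ = 1.0589 / 0.77866.
⟨T⟩ = 1.3599.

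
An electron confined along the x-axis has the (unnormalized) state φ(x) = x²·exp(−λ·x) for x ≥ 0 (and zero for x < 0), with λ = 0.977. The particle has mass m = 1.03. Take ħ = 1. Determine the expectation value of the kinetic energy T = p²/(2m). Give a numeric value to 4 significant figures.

0.1545

T = −(ħ²/2m) d²/dx², so ⟨T⟩ = −(ħ²/2m) ∫ φ*·φ'' dx / ∫|φ|² dx; with m = 1.03.
Differentiate x²·exp(−λ·x) with the product rule; every integrand then reduces to terms xʲ·e^(−2λx) on [0, ∞), with ∫₀^∞ xʲ·e^(−2λx) dx = j!/(2λ)^(j+1).
State is unnormalized: ∫|φ|² dx = 0.84254, and ∫φ*·(−ħ²/2m · φ'') dx = 0.13013, so ⟨T⟩ = 0.13013 / 0.84254.
⟨T⟩ = 0.15445.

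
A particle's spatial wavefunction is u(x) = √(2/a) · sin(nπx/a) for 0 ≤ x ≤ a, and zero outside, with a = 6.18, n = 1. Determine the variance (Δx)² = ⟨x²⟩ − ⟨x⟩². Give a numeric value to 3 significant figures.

1.25

Compute ⟨x⟩ and ⟨x²⟩ separately, then (Δx)² = ⟨x²⟩ − ⟨x⟩².
With sin²θ = (1 − cos2θ)/2 on 0 ≤ x ≤ a: ∫sin²(nπx/a) dx = a/2, ∫x·sin²(nπx/a) dx = a²/4, ∫x²·sin²(nπx/a) dx = a³·(1/6 − 1/(4n²π²)); higher powers xᵏ the same way, integrating xᵏ·cos(2nπx/a) by parts.
⟨x⟩ = 3.0900 and ⟨x²⟩ = 10.796.
(Δx)² = 10.796 − (3.0900)² = 1.2479.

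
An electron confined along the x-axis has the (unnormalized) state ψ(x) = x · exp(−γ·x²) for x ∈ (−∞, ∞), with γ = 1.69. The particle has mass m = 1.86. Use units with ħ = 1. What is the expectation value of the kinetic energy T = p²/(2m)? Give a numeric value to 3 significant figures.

T = −(ħ²/2m) d²/dx², so ⟨T⟩ = −(ħ²/2m) ∫ ψ*·ψ'' dx / ∫|ψ|² dx; with m = 1.86.
Expand each integrand as polynomial × e^(−2γx²) and use ∫x^(2j)·e^(−2γx²) dx = (2j−1)!!/(4γ)^j · √(π/(2γ)), odd powers → 0; here √(π/(2γ)) = 0.96409. Differentiate with the product rule, d/dx e^(−γx²) = −2γx·e^(−γx²).
State is unnormalized: ∫|ψ|² dx = 0.14262, and ∫ψ*·(−ħ²/2m · ψ'') dx = 0.19437, so ⟨T⟩ = 0.19437 / 0.14262.
⟨T⟩ = 1.3629.

1.36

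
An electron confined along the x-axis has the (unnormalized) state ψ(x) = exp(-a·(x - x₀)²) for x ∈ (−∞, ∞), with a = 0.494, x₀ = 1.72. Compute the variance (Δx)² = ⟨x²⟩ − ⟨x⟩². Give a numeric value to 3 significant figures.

0.506

Compute ⟨x⟩ and ⟨x²⟩ separately, then (Δx)² = ⟨x²⟩ − ⟨x⟩².
Gaussian moments (u = x − x₀): ∫u^(2j)·e^(−2au²) du = (2j−1)!!/(4a)^j · √(π/(2a)), odd powers integrate to 0; here √(π/(2a)) = 1.7832.
Normalization: ∫|ψ|² dx = 1.7832.
⟨x⟩ = 1.7200 and ⟨x²⟩ = 3.4645.
(Δx)² = 3.4645 − (1.7200)² = 0.50607.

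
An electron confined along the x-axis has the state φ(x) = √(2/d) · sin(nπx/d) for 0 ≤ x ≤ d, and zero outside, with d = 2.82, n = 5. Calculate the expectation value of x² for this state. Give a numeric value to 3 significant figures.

2.63

⟨x²⟩ = ∫ x²·|φ|² dx (integrals over the domain).
With sin²θ = (1 − cos2θ)/2 on 0 ≤ x ≤ d: ∫sin²(nπx/d) dx = d/2, ∫x·sin²(nπx/d) dx = d²/4, ∫x²·sin²(nπx/d) dx = d³·(1/6 − 1/(4n²π²)); higher powers xᵏ the same way, integrating xᵏ·cos(2nπx/d) by parts.
⟨x²⟩ = 2.6347.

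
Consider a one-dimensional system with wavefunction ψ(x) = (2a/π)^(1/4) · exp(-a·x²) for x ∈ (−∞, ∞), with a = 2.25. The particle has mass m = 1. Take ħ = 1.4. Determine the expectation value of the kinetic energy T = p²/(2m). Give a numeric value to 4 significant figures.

2.205

T = −(ħ²/2m) d²/dx², so ⟨T⟩ = −(ħ²/2m) ∫ ψ*·ψ'' dx; with m = 1.
Gaussian moments: ∫x^(2j)·e^(−2ax²) dx = (2j−1)!!/(4a)^j · √(π/(2a)), odd powers integrate to 0; here √(π/(2a)) = 0.83554. Derivatives: d/dx e^(−ax²) = −2ax·e^(−ax²), d²/dx² e^(−ax²) = (4a²x² − 2a)·e^(−ax²).
⟨T⟩ = 2.2050.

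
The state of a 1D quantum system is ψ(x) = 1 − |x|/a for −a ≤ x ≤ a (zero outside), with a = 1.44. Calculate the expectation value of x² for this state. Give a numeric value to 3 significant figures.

⟨x²⟩ = ∫ x²·|ψ|² dx / ∫|ψ|² dx (integrals over the domain).
ψ is even, so ∫ over [−a, a] = 2∫₀ᵃ with ψ = 1 − x/a there: ∫₀ᵃ (1 − x/a)² dx = a/3, ∫₀ᵃ x²(1 − x/a)² dx = a³/30, ∫₀ᵃ x⁴(1 − x/a)² dx = a⁵/105.
State is unnormalized: ∫|ψ|² dx = 0.96000, and ∫ψ*·x²·ψ dx = 0.19907, so ⟨x²⟩ = 0.19907 / 0.96000.
⟨x²⟩ = 0.20736.

0.207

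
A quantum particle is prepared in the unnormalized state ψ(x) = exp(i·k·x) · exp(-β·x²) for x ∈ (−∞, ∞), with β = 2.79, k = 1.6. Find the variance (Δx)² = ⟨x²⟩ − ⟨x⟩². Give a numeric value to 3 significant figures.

0.0896

Compute ⟨x⟩ and ⟨x²⟩ separately, then (Δx)² = ⟨x²⟩ − ⟨x⟩².
Gaussian moments: ∫x^(2j)·e^(−2βx²) dx = (2j−1)!!/(4β)^j · √(π/(2β)), odd powers integrate to 0; here √(π/(2β)) = 0.75034.
Normalization: ∫|ψ|² dx = 0.75034.
⟨x⟩ = 0.0000 and ⟨x²⟩ = 0.089606.
(Δx)² = 0.089606 − (0.0000)² = 0.089606.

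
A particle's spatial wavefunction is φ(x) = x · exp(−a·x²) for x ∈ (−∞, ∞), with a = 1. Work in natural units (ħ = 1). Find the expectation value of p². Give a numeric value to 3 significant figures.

p² φ = −ħ² d²φ/dx²; ⟨p²⟩ = −ħ² ∫ φ*·φ'' dx / ∫|φ|² dx.
Expand each integrand as polynomial × e^(−2ax²) and use ∫x^(2j)·e^(−2ax²) dx = (2j−1)!!/(4a)^j · √(π/(2a)), odd powers → 0; here √(π/(2a)) = 1.2533. Differentiate with the product rule, d/dx e^(−ax²) = −2ax·e^(−ax²).
State is unnormalized: ∫|φ|² dx = 0.31333, and ∫φ*·(−ħ² φ'') dx = 0.93999, so ⟨p²⟩ = 0.93999 / 0.31333.
⟨p²⟩ = 3.0000.

3.00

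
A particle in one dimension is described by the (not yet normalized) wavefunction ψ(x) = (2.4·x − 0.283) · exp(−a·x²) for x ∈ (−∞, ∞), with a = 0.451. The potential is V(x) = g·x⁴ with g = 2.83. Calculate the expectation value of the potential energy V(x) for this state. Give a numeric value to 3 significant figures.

⟨V⟩ = ∫ V(x)·|ψ|² dx / ∫|ψ|² dx.
Expand each integrand as polynomial × e^(−2ax²) and use ∫x^(2j)·e^(−2ax²) dx = (2j−1)!!/(4a)^j · √(π/(2a)), odd powers → 0; here √(π/(2a)) = 1.8663.
State is unnormalized: ∫|ψ|² dx = 6.1083, and ∫ψ*·V(x)·ψ dx = 78.115, so ⟨V⟩ = 78.115 / 6.1083.
⟨V⟩ = 12.788.

12.8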